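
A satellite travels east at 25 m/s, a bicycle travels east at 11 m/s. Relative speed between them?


Given: v_A = 25 m/s east, v_B = 11 m/s east
Both move in the same direction; relative speed = |v_A - v_B|
|25 - 11| = |14|
= 14 m/s

14 m/s


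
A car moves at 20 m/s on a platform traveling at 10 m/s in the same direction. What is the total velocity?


Given: object velocity = 20 m/s, platform velocity = 10 m/s (same direction)
Using classical velocity addition: v_total = v_object + v_platform
v_total = 20 + 10
v_total = 30 m/s

30 m/s


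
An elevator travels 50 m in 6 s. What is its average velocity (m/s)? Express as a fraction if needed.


Given: distance d = 50 m, time t = 6 s
Using v = d / t
v = 50 / 6
v = 25/3 m/s

25/3 m/s


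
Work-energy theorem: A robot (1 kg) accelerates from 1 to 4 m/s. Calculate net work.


Given: m = 1 kg, v0 = 1 m/s, v = 4 m/s
Using W = (1/2)*m*(v^2 - v0^2)
v^2 = 4^2 = 16
v0^2 = 1^2 = 1
v^2 - v0^2 = 16 - 1 = 15
W = (1/2)*1*15 = 15/2 J

15/2 J


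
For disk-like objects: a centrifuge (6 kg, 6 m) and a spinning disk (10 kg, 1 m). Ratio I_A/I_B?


Given: M1=6 kg, R1=6 m, M2=10 kg, R2=1 m
For a disk: I = (1/2)*M*R^2, so I_A/I_B = (M1*R1^2)/(M2*R2^2)
M1*R1^2 = 6*36 = 216
M2*R2^2 = 10*1 = 10
I_A/I_B = 216/10 = 108/5

108/5


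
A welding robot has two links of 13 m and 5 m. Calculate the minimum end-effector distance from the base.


Given: L1 = 13 m, L2 = 5 m
For a 2-link planar arm, min reach = |L1 - L2| (second link folded back)
Min reach = |13 - 5|
Min reach = 8 m

8 m


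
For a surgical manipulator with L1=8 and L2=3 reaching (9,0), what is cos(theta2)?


Given: L1 = 8, L2 = 3, target (x, y) = (9, 0)
Using cos(theta2) = (x^2 + y^2 - L1^2 - L2^2) / (2*L1*L2)
x^2 + y^2 = 9^2 + 0 = 81
L1^2 + L2^2 = 64 + 9 = 73
Numerator = 81 - 73 = 8
Denominator = 2*8*3 = 48
cos(theta2) = 8/48 = 1/6

1/6


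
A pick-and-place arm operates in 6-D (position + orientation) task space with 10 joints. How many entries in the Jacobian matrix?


Given: task space dimension = 6, joints = 10
Jacobian is a 6 x 10 matrix
Total entries = rows * columns
Total = 6 * 10
Total = 60

60


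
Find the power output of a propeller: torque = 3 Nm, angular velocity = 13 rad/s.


Given: tau = 3 Nm, omega = 13 rad/s
Using P = tau * omega
P = 3 * 13
P = 39 W

39 W


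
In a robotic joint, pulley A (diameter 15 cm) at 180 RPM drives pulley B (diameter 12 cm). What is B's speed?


Given: D1 = 15 cm, w1 = 180 RPM, D2 = 12 cm
Using D1*w1 = D2*w2
w2 = D1*w1 / D2
w2 = 15*180 / 12
w2 = 2700 / 12
w2 = 225 RPM

225 RPM


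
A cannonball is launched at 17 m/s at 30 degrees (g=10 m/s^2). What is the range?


Given: v0 = 17 m/s, theta = 30 deg, g = 10 m/s^2
sin(2*30) = sin(60) = sqrt(3)/2
Using R = v0^2 * sin(2*theta) / g
R = 17^2 * (sqrt(3)/2) / 10
R = 289 * sqrt(3) / 20
R = 289/20*sqrt(3) m

289/20*sqrt(3) m


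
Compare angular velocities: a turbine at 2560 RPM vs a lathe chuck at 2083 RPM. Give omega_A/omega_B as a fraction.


Given: RPM_A = 2560, RPM_B = 2083
omega = 2*pi*RPM/60, so omega_A/omega_B = RPM_A / RPM_B
omega_A/omega_B = 2560 / 2083
omega_A/omega_B = 2560/2083

2560/2083


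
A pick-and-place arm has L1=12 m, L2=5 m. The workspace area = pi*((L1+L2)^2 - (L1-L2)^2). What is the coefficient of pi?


Given: L1 = 12, L2 = 5
(L1+L2)^2 = (17)^2 = 289
(L1-L2)^2 = (7)^2 = 49
Difference = 289 - 49 = 240
This equals 4*L1*L2 = 4*12*5 = 240
Workspace area = 240*pi

240


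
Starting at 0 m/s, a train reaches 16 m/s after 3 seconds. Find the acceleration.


Given: initial velocity v0 = 0 m/s, final velocity v = 16 m/s, time t = 3 s
Using a = (v - v0) / t
a = (16 - 0) / 3
a = 16 / 3
a = 16/3 m/s^2

16/3 m/s^2


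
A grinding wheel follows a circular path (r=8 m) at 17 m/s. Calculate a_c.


Given: v = 17 m/s, r = 8 m
Using a_c = v^2 / r
a_c = 17^2 / 8
a_c = 289 / 8
a_c = 289/8 m/s^2

289/8 m/s^2


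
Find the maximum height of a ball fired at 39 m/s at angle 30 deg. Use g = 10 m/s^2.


Given: v0 = 39 m/s, theta = 30 deg, g = 10 m/s^2
sin^2(30) = 1/4
Using H = v0^2 * sin^2(theta) / (2*g)
H = 39^2 * 1/4 / (2*10)
H = 1521 * 1/4 / 20
H = 1521/4 / 20
H = 1521/80 m

1521/80 m


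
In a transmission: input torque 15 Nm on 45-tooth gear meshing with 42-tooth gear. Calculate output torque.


Given: N1 = 45, N2 = 42, T1 = 15 Nm
Using T2/T1 = N2/N1
T2 = T1 * N2 / N1
T2 = 15 * 42 / 45
T2 = 630 / 45
T2 = 14 Nm

14 Nm


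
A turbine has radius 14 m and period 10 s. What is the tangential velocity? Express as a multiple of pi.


Given: radius r = 14 m, period T = 10 s
Using v = 2*pi*r / T
v = 2*pi*14 / 10
v = 28*pi / 10
v = 14/5*pi m/s

14/5*pi m/s


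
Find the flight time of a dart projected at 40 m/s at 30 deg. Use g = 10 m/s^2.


Given: v0 = 40 m/s, theta = 30 deg, g = 10 m/s^2
sin(30) = 1/2
Using T = 2*v0*sin(theta) / g
T = 2*40*1/2 / 10
T = 40 / 10
T = 4 s

4 s


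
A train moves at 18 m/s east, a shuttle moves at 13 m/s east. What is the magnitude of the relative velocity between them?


Given: v_A = 18 m/s east, v_B = 13 m/s east
Both move in the same direction; relative speed = |v_A - v_B|
|18 - 13| = |5|
= 5 m/s

5 m/s


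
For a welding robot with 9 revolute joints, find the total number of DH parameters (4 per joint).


Given: 9 joints, 4 DH parameters per joint (d, theta, a, alpha)
Total DH parameters = number_of_joints * 4
Total = 9 * 4
Total = 36

36


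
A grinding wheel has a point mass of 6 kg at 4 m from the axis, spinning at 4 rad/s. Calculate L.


Given: m = 6 kg, r = 4 m, omega = 4 rad/s
For a point mass: I = m*r^2
I = 6*4^2 = 6*16 = 96
L = I*omega = 96*4
L = 384 kg*m^2/s

384 kg*m^2/s


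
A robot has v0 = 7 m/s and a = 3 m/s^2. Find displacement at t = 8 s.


Given: v0 = 7 m/s, a = 3 m/s^2, t = 8 s
Using s = v0*t + (1/2)*a*t^2
s = 7*8 + (1/2)*3*8^2
s = 56 + (1/2)*192
s = 56 + 96
s = 152

152 m


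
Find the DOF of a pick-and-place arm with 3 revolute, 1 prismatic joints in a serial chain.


Given: serial robot with 3 revolute, 1 prismatic joints
DOF contribution per joint type: revolute=1, prismatic=1, spherical=3, fixed=0
DOF = 3*1 + 1*1
DOF = 4

4


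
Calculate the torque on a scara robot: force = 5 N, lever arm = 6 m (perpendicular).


Given: F = 5 N, r = 6 m, angle = 90 deg (perpendicular)
Using tau = F * r * sin(90)
sin(90) = 1
tau = 5 * 6 * 1
tau = 30 Nm

30 Nm


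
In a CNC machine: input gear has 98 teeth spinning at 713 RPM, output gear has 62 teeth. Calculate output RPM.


Given: N1 = 98 teeth, w1 = 713 RPM, N2 = 62 teeth
Using N1*w1 = N2*w2
w2 = N1*w1 / N2
w2 = 98*713 / 62
w2 = 69874 / 62
w2 = 1127 RPM

1127 RPM


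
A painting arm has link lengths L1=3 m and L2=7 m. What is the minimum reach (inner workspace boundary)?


Given: L1 = 3 m, L2 = 7 m
For a 2-link planar arm, min reach = |L1 - L2| (second link folded back)
Min reach = |3 - 7|
Min reach = 4 m

4 m


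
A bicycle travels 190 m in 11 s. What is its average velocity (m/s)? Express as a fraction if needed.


Given: distance d = 190 m, time t = 11 s
Using v = d / t
v = 190 / 11
v = 190/11 m/s

190/11 m/s


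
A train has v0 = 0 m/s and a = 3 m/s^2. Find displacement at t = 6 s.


Given: v0 = 0 m/s, a = 3 m/s^2, t = 6 s
Using s = v0*t + (1/2)*a*t^2
s = 0*6 + (1/2)*3*6^2
s = 0 + (1/2)*108
s = 0 + 54
s = 54

54 m


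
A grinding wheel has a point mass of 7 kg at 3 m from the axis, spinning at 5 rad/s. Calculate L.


Given: m = 7 kg, r = 3 m, omega = 5 rad/s
For a point mass: I = m*r^2
I = 7*3^2 = 7*9 = 63
L = I*omega = 63*5
L = 315 kg*m^2/s

315 kg*m^2/s


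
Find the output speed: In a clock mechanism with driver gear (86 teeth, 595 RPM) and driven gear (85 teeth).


Given: N1 = 86 teeth, w1 = 595 RPM, N2 = 85 teeth
Using N1*w1 = N2*w2
w2 = N1*w1 / N2
w2 = 86*595 / 85
w2 = 51170 / 85
w2 = 602 RPM

602 RPM


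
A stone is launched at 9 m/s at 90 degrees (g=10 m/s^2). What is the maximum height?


Given: v0 = 9 m/s, theta = 90 deg, g = 10 m/s^2
sin^2(90) = 1
Using H = v0^2 * sin^2(theta) / (2*g)
H = 9^2 * 1 / (2*10)
H = 81 * 1 / 20
H = 81 / 20
H = 81/20 m

81/20 m


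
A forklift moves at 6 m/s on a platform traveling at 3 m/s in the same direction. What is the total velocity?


Given: object velocity = 6 m/s, platform velocity = 3 m/s (same direction)
Using classical velocity addition: v_total = v_object + v_platform
v_total = 6 + 3
v_total = 9 m/s

9 m/s


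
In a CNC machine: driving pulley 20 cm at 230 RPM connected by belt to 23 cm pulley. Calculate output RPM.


Given: D1 = 20 cm, w1 = 230 RPM, D2 = 23 cm
Using D1*w1 = D2*w2
w2 = D1*w1 / D2
w2 = 20*230 / 23
w2 = 4600 / 23
w2 = 200 RPM

200 RPM


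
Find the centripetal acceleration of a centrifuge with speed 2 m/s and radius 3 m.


Given: v = 2 m/s, r = 3 m
Using a_c = v^2 / r
a_c = 2^2 / 3
a_c = 4 / 3
a_c = 4/3 m/s^2

4/3 m/s^2


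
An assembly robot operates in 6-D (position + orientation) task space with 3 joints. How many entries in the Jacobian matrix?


Given: task space dimension = 6, joints = 3
Jacobian is a 6 x 3 matrix
Total entries = rows * columns
Total = 6 * 3
Total = 18

18


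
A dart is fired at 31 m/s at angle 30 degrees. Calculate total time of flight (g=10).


Given: v0 = 31 m/s, theta = 30 deg, g = 10 m/s^2
sin(30) = 1/2
Using T = 2*v0*sin(theta) / g
T = 2*31*1/2 / 10
T = 31 / 10
T = 31/10 s

31/10 s


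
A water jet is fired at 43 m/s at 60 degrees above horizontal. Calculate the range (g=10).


Given: v0 = 43 m/s, theta = 60 deg, g = 10 m/s^2
sin(2*60) = sin(120) = sqrt(3)/2
Using R = v0^2 * sin(2*theta) / g
R = 43^2 * (sqrt(3)/2) / 10
R = 1849 * sqrt(3) / 20
R = 1849/20*sqrt(3) m

1849/20*sqrt(3) m


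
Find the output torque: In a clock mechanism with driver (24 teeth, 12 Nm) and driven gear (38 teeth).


Given: N1 = 24, N2 = 38, T1 = 12 Nm
Using T2/T1 = N2/N1
T2 = T1 * N2 / N1
T2 = 12 * 38 / 24
T2 = 456 / 24
T2 = 19 Nm

19 Nm


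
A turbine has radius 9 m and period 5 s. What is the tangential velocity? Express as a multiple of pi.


Given: radius r = 9 m, period T = 5 s
Using v = 2*pi*r / T
v = 2*pi*9 / 5
v = 18*pi / 5
v = 18/5*pi m/s

18/5*pi m/s


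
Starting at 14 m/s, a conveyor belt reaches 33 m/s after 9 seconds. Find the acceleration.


Given: initial velocity v0 = 14 m/s, final velocity v = 33 m/s, time t = 9 s
Using a = (v - v0) / t
a = (33 - 14) / 9
a = 19 / 9
a = 19/9 m/s^2

19/9 m/s^2


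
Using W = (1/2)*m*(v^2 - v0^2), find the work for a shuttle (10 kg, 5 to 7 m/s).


Given: m = 10 kg, v0 = 5 m/s, v = 7 m/s
Using W = (1/2)*m*(v^2 - v0^2)
v^2 = 7^2 = 49
v0^2 = 5^2 = 25
v^2 - v0^2 = 49 - 25 = 24
W = (1/2)*10*24 = 120 J

120 J


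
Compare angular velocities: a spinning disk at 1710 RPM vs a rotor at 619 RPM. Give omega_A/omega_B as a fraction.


Given: RPM_A = 1710, RPM_B = 619
omega = 2*pi*RPM/60, so omega_A/omega_B = RPM_A / RPM_B
omega_A/omega_B = 1710 / 619
omega_A/omega_B = 1710/619

1710/619


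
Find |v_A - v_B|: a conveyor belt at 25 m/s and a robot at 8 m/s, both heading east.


Given: v_A = 25 m/s east, v_B = 8 m/s east
Both move in the same direction; relative speed = |v_A - v_B|
|25 - 8| = |17|
= 17 m/s

17 m/s


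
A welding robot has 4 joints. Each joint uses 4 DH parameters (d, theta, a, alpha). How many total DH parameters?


Given: 4 joints, 4 DH parameters per joint (d, theta, a, alpha)
Total DH parameters = number_of_joints * 4
Total = 4 * 4
Total = 16

16


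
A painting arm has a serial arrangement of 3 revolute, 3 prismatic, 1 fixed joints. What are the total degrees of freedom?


Given: serial robot with 3 revolute, 3 prismatic, 1 fixed joints
DOF contribution per joint type: revolute=1, prismatic=1, spherical=3, fixed=0
DOF = 3*1 + 3*1 + 1*0
DOF = 6

6


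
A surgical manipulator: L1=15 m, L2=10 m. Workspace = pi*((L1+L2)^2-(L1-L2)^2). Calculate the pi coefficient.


Given: L1 = 15, L2 = 10
(L1+L2)^2 = (25)^2 = 625
(L1-L2)^2 = (5)^2 = 25
Difference = 625 - 25 = 600
This equals 4*L1*L2 = 4*15*10 = 600
Workspace area = 600*pi

600


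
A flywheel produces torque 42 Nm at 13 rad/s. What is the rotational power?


Given: tau = 42 Nm, omega = 13 rad/s
Using P = tau * omega
P = 42 * 13
P = 546 W

546 W


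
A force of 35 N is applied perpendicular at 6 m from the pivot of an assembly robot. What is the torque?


Given: F = 35 N, r = 6 m, angle = 90 deg (perpendicular)
Using tau = F * r * sin(90)
sin(90) = 1
tau = 35 * 6 * 1
tau = 210 Nm

210 Nm


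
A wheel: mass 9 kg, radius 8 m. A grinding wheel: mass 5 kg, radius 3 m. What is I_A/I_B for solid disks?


Given: M1=9 kg, R1=8 m, M2=5 kg, R2=3 m
For a disk: I = (1/2)*M*R^2, so I_A/I_B = (M1*R1^2)/(M2*R2^2)
M1*R1^2 = 9*64 = 576
M2*R2^2 = 5*9 = 45
I_A/I_B = 576/45 = 64/5

64/5


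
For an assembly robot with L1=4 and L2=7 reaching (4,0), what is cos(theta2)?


Given: L1 = 4, L2 = 7, target (x, y) = (4, 0)
Using cos(theta2) = (x^2 + y^2 - L1^2 - L2^2) / (2*L1*L2)
x^2 + y^2 = 4^2 + 0 = 16
L1^2 + L2^2 = 16 + 49 = 65
Numerator = 16 - 65 = -49
Denominator = 2*4*7 = 56
cos(theta2) = -49/56 = -7/8

-7/8


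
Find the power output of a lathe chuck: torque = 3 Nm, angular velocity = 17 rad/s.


Given: tau = 3 Nm, omega = 17 rad/s
Using P = tau * omega
P = 3 * 17
P = 51 W

51 W


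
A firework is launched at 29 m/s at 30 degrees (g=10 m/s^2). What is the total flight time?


Given: v0 = 29 m/s, theta = 30 deg, g = 10 m/s^2
sin(30) = 1/2
Using T = 2*v0*sin(theta) / g
T = 2*29*1/2 / 10
T = 29 / 10
T = 29/10 s

29/10 s


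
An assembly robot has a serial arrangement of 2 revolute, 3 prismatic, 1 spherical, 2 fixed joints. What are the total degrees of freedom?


Given: serial robot with 2 revolute, 3 prismatic, 1 spherical, 2 fixed joints
DOF contribution per joint type: revolute=1, prismatic=1, spherical=3, fixed=0
DOF = 2*1 + 3*1 + 1*3 + 2*0
DOF = 8

8


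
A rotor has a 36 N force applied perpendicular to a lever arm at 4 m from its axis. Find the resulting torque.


Given: F = 36 N, r = 4 m, angle = 90 deg (perpendicular)
Using tau = F * r * sin(90)
sin(90) = 1
tau = 36 * 4 * 1
tau = 144 Nm

144 Nm


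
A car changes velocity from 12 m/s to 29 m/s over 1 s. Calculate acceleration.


Given: initial velocity v0 = 12 m/s, final velocity v = 29 m/s, time t = 1 s
Using a = (v - v0) / t
a = (29 - 12) / 1
a = 17 / 1
a = 17 m/s^2

17 m/s^2


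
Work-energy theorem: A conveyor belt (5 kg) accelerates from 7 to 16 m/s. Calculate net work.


Given: m = 5 kg, v0 = 7 m/s, v = 16 m/s
Using W = (1/2)*m*(v^2 - v0^2)
v^2 = 16^2 = 256
v0^2 = 7^2 = 49
v^2 - v0^2 = 256 - 49 = 207
W = (1/2)*5*207 = 1035/2 J

1035/2 J


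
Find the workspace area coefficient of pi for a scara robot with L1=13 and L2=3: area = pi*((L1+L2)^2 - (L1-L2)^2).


Given: L1 = 13, L2 = 3
(L1+L2)^2 = (16)^2 = 256
(L1-L2)^2 = (10)^2 = 100
Difference = 256 - 100 = 156
This equals 4*L1*L2 = 4*13*3 = 156
Workspace area = 156*pi

156


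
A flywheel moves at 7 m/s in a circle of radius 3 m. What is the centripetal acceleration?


Given: v = 7 m/s, r = 3 m
Using a_c = v^2 / r
a_c = 7^2 / 3
a_c = 49 / 3
a_c = 49/3 m/s^2

49/3 m/s^2


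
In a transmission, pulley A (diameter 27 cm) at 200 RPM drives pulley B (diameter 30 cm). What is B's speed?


Given: D1 = 27 cm, w1 = 200 RPM, D2 = 30 cm
Using D1*w1 = D2*w2
w2 = D1*w1 / D2
w2 = 27*200 / 30
w2 = 5400 / 30
w2 = 180 RPM

180 RPM


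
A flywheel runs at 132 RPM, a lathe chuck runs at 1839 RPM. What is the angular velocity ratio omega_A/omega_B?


Given: RPM_A = 132, RPM_B = 1839
omega = 2*pi*RPM/60, so omega_A/omega_B = RPM_A / RPM_B
omega_A/omega_B = 132 / 1839
omega_A/omega_B = 44/613

44/613


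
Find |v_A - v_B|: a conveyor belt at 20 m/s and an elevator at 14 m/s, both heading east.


Given: v_A = 20 m/s east, v_B = 14 m/s east
Both move in the same direction; relative speed = |v_A - v_B|
|20 - 14| = |6|
= 6 m/s

6 m/s


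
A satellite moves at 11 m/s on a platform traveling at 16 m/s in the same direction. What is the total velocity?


Given: object velocity = 11 m/s, platform velocity = 16 m/s (same direction)
Using classical velocity addition: v_total = v_object + v_platform
v_total = 11 + 16
v_total = 27 m/s

27 m/s


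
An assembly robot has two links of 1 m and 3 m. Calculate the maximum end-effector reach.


Given: L1 = 1 m, L2 = 3 m
For a 2-link planar arm, max reach = L1 + L2 (fully extended)
Max reach = 1 + 3
Max reach = 4 m

4 m


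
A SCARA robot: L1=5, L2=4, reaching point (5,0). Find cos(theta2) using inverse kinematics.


Given: L1 = 5, L2 = 4, target (x, y) = (5, 0)
Using cos(theta2) = (x^2 + y^2 - L1^2 - L2^2) / (2*L1*L2)
x^2 + y^2 = 5^2 + 0 = 25
L1^2 + L2^2 = 25 + 16 = 41
Numerator = 25 - 41 = -16
Denominator = 2*5*4 = 40
cos(theta2) = -16/40 = -2/5

-2/5


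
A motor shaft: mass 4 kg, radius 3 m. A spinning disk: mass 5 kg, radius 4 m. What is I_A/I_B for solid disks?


Given: M1=4 kg, R1=3 m, M2=5 kg, R2=4 m
For a disk: I = (1/2)*M*R^2, so I_A/I_B = (M1*R1^2)/(M2*R2^2)
M1*R1^2 = 4*9 = 36
M2*R2^2 = 5*16 = 80
I_A/I_B = 36/80 = 9/20

9/20


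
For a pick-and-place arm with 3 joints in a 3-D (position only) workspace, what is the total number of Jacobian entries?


Given: task space dimension = 3, joints = 3
Jacobian is a 3 x 3 matrix
Total entries = rows * columns
Total = 3 * 3
Total = 9

9


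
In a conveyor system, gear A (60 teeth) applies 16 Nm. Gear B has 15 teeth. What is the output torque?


Given: N1 = 60, N2 = 15, T1 = 16 Nm
Using T2/T1 = N2/N1
T2 = T1 * N2 / N1
T2 = 16 * 15 / 60
T2 = 240 / 60
T2 = 4 Nm

4 Nm


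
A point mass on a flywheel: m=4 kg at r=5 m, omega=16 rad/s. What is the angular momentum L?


Given: m = 4 kg, r = 5 m, omega = 16 rad/s
For a point mass: I = m*r^2
I = 4*5^2 = 4*25 = 100
L = I*omega = 100*16
L = 1600 kg*m^2/s

1600 kg*m^2/s


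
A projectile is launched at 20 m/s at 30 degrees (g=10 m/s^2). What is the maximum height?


Given: v0 = 20 m/s, theta = 30 deg, g = 10 m/s^2
sin^2(30) = 1/4
Using H = v0^2 * sin^2(theta) / (2*g)
H = 20^2 * 1/4 / (2*10)
H = 400 * 1/4 / 20
H = 100 / 20
H = 5 m

5 m


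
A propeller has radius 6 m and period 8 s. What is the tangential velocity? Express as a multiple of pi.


Given: radius r = 6 m, period T = 8 s
Using v = 2*pi*r / T
v = 2*pi*6 / 8
v = 12*pi / 8
v = 3/2*pi m/s

3/2*pi m/s


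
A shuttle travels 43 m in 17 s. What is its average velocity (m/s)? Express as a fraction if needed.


Given: distance d = 43 m, time t = 17 s
Using v = d / t
v = 43 / 17
v = 43/17 m/s

43/17 m/s


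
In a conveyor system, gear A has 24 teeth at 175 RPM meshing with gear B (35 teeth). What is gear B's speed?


Given: N1 = 24 teeth, w1 = 175 RPM, N2 = 35 teeth
Using N1*w1 = N2*w2
w2 = N1*w1 / N2
w2 = 24*175 / 35
w2 = 4200 / 35
w2 = 120 RPM

120 RPM


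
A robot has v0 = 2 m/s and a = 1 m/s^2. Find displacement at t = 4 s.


Given: v0 = 2 m/s, a = 1 m/s^2, t = 4 s
Using s = v0*t + (1/2)*a*t^2
s = 2*4 + (1/2)*1*4^2
s = 8 + (1/2)*16
s = 8 + 8
s = 16

16 m


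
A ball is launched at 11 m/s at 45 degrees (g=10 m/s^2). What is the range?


Given: v0 = 11 m/s, theta = 45 deg, g = 10 m/s^2
sin(2*45) = sin(90) = 1
Using R = v0^2 * sin(2*theta) / g
R = 11^2 * 1 / 10
R = 121 / 10
R = 121/10 m

121/10 m


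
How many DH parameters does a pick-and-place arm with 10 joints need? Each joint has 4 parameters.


Given: 10 joints, 4 DH parameters per joint (d, theta, a, alpha)
Total DH parameters = number_of_joints * 4
Total = 10 * 4
Total = 40

40


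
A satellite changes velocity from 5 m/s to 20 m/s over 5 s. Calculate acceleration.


Given: initial velocity v0 = 5 m/s, final velocity v = 20 m/s, time t = 5 s
Using a = (v - v0) / t
a = (20 - 5) / 5
a = 15 / 5
a = 3 m/s^2

3 m/s^2


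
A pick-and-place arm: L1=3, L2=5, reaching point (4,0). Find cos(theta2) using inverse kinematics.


Given: L1 = 3, L2 = 5, target (x, y) = (4, 0)
Using cos(theta2) = (x^2 + y^2 - L1^2 - L2^2) / (2*L1*L2)
x^2 + y^2 = 4^2 + 0 = 16
L1^2 + L2^2 = 9 + 25 = 34
Numerator = 16 - 34 = -18
Denominator = 2*3*5 = 30
cos(theta2) = -18/30 = -3/5

-3/5


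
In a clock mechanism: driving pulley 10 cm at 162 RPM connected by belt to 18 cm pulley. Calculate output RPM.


Given: D1 = 10 cm, w1 = 162 RPM, D2 = 18 cm
Using D1*w1 = D2*w2
w2 = D1*w1 / D2
w2 = 10*162 / 18
w2 = 1620 / 18
w2 = 90 RPM

90 RPM


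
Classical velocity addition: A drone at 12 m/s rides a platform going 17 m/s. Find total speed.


Given: object velocity = 12 m/s, platform velocity = 17 m/s (same direction)
Using classical velocity addition: v_total = v_object + v_platform
v_total = 12 + 17
v_total = 29 m/s

29 m/s


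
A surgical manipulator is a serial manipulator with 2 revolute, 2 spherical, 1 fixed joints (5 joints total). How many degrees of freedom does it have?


Given: serial robot with 2 revolute, 2 spherical, 1 fixed joints
DOF contribution per joint type: revolute=1, prismatic=1, spherical=3, fixed=0
DOF = 2*1 + 2*3 + 1*0
DOF = 8

8


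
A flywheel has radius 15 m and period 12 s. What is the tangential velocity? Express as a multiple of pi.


Given: radius r = 15 m, period T = 12 s
Using v = 2*pi*r / T
v = 2*pi*15 / 12
v = 30*pi / 12
v = 5/2*pi m/s

5/2*pi m/s


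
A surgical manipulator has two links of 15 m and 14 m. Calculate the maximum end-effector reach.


Given: L1 = 15 m, L2 = 14 m
For a 2-link planar arm, max reach = L1 + L2 (fully extended)
Max reach = 15 + 14
Max reach = 29 m

29 m


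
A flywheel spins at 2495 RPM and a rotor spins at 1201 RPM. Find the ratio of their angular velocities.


Given: RPM_A = 2495, RPM_B = 1201
omega = 2*pi*RPM/60, so omega_A/omega_B = RPM_A / RPM_B
omega_A/omega_B = 2495 / 1201
omega_A/omega_B = 2495/1201

2495/1201


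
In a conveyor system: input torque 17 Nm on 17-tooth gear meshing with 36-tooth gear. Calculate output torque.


Given: N1 = 17, N2 = 36, T1 = 17 Nm
Using T2/T1 = N2/N1
T2 = T1 * N2 / N1
T2 = 17 * 36 / 17
T2 = 612 / 17
T2 = 36 Nm

36 Nm


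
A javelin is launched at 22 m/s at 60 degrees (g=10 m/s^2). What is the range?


Given: v0 = 22 m/s, theta = 60 deg, g = 10 m/s^2
sin(2*60) = sin(120) = sqrt(3)/2
Using R = v0^2 * sin(2*theta) / g
R = 22^2 * (sqrt(3)/2) / 10
R = 484 * sqrt(3) / 20
R = 121/5*sqrt(3) m

121/5*sqrt(3) m


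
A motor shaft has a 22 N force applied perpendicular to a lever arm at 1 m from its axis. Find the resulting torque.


Given: F = 22 N, r = 1 m, angle = 90 deg (perpendicular)
Using tau = F * r * sin(90)
sin(90) = 1
tau = 22 * 1 * 1
tau = 22 Nm

22 Nm


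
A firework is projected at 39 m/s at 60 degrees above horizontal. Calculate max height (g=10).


Given: v0 = 39 m/s, theta = 60 deg, g = 10 m/s^2
sin^2(60) = 3/4
Using H = v0^2 * sin^2(theta) / (2*g)
H = 39^2 * 3/4 / (2*10)
H = 1521 * 3/4 / 20
H = 4563/4 / 20
H = 4563/80 m

4563/80 m


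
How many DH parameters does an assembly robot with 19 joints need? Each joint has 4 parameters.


Given: 19 joints, 4 DH parameters per joint (d, theta, a, alpha)
Total DH parameters = number_of_joints * 4
Total = 19 * 4
Total = 76

76


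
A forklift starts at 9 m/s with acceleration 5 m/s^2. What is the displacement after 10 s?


Given: v0 = 9 m/s, a = 5 m/s^2, t = 10 s
Using s = v0*t + (1/2)*a*t^2
s = 9*10 + (1/2)*5*10^2
s = 90 + (1/2)*500
s = 90 + 250
s = 340

340 m


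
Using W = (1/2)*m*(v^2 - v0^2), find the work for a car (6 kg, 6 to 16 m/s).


Given: m = 6 kg, v0 = 6 m/s, v = 16 m/s
Using W = (1/2)*m*(v^2 - v0^2)
v^2 = 16^2 = 256
v0^2 = 6^2 = 36
v^2 - v0^2 = 256 - 36 = 220
W = (1/2)*6*220 = 660 J

660 J


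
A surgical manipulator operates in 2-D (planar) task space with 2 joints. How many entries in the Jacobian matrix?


Given: task space dimension = 2, joints = 2
Jacobian is a 2 x 2 matrix
Total entries = rows * columns
Total = 2 * 2
Total = 4

4


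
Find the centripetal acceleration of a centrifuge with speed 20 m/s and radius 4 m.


Given: v = 20 m/s, r = 4 m
Using a_c = v^2 / r
a_c = 20^2 / 4
a_c = 400 / 4
a_c = 100 m/s^2

100 m/s^2


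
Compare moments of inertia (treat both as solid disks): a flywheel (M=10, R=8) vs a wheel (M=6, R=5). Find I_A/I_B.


Given: M1=10 kg, R1=8 m, M2=6 kg, R2=5 m
For a disk: I = (1/2)*M*R^2, so I_A/I_B = (M1*R1^2)/(M2*R2^2)
M1*R1^2 = 10*64 = 640
M2*R2^2 = 6*25 = 150
I_A/I_B = 640/150 = 64/15

64/15


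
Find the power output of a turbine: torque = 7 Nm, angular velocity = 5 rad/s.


Given: tau = 7 Nm, omega = 5 rad/s
Using P = tau * omega
P = 7 * 5
P = 35 W

35 W


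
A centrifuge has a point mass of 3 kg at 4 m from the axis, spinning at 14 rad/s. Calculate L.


Given: m = 3 kg, r = 4 m, omega = 14 rad/s
For a point mass: I = m*r^2
I = 3*4^2 = 3*16 = 48
L = I*omega = 48*14
L = 672 kg*m^2/s

672 kg*m^2/s


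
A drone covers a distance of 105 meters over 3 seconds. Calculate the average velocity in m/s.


Given: distance d = 105 m, time t = 3 s
Using v = d / t
v = 105 / 3
v = 35 m/s

35 m/s


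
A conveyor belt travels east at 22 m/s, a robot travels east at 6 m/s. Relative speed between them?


Given: v_A = 22 m/s east, v_B = 6 m/s east
Both move in the same direction; relative speed = |v_A - v_B|
|22 - 6| = |16|
= 16 m/s

16 m/s


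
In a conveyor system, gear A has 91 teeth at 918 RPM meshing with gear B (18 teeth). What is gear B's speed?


Given: N1 = 91 teeth, w1 = 918 RPM, N2 = 18 teeth
Using N1*w1 = N2*w2
w2 = N1*w1 / N2
w2 = 91*918 / 18
w2 = 83538 / 18
w2 = 4641 RPM

4641 RPM


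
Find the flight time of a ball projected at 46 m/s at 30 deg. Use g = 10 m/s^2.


Given: v0 = 46 m/s, theta = 30 deg, g = 10 m/s^2
sin(30) = 1/2
Using T = 2*v0*sin(theta) / g
T = 2*46*1/2 / 10
T = 46 / 10
T = 23/5 s

23/5 s


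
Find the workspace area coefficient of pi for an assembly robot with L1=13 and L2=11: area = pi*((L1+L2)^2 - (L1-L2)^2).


Given: L1 = 13, L2 = 11
(L1+L2)^2 = (24)^2 = 576
(L1-L2)^2 = (2)^2 = 4
Difference = 576 - 4 = 572
This equals 4*L1*L2 = 4*13*11 = 572
Workspace area = 572*pi

572


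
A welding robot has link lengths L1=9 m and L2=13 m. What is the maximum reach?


Given: L1 = 9 m, L2 = 13 m
For a 2-link planar arm, max reach = L1 + L2 (fully extended)
Max reach = 9 + 13
Max reach = 22 m

22 m


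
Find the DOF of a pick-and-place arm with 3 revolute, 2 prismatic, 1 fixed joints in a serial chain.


Given: serial robot with 3 revolute, 2 prismatic, 1 fixed joints
DOF contribution per joint type: revolute=1, prismatic=1, spherical=3, fixed=0
DOF = 3*1 + 2*1 + 1*0
DOF = 5

5


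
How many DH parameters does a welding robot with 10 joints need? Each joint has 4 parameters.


Given: 10 joints, 4 DH parameters per joint (d, theta, a, alpha)
Total DH parameters = number_of_joints * 4
Total = 10 * 4
Total = 40

40


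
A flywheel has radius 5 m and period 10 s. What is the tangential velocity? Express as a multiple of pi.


Given: radius r = 5 m, period T = 10 s
Using v = 2*pi*r / T
v = 2*pi*5 / 10
v = 10*pi / 10
v = 1*pi m/s

1*pi m/s


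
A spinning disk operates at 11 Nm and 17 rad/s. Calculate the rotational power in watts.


Given: tau = 11 Nm, omega = 17 rad/s
Using P = tau * omega
P = 11 * 17
P = 187 W

187 W


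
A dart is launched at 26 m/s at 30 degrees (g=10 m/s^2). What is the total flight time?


Given: v0 = 26 m/s, theta = 30 deg, g = 10 m/s^2
sin(30) = 1/2
Using T = 2*v0*sin(theta) / g
T = 2*26*1/2 / 10
T = 26 / 10
T = 13/5 s

13/5 s


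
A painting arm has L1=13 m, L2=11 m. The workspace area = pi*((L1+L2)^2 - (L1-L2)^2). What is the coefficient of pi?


Given: L1 = 13, L2 = 11
(L1+L2)^2 = (24)^2 = 576
(L1-L2)^2 = (2)^2 = 4
Difference = 576 - 4 = 572
This equals 4*L1*L2 = 4*13*11 = 572
Workspace area = 572*pi

572


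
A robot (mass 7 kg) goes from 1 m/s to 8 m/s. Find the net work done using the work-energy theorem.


Given: m = 7 kg, v0 = 1 m/s, v = 8 m/s
Using W = (1/2)*m*(v^2 - v0^2)
v^2 = 8^2 = 64
v0^2 = 1^2 = 1
v^2 - v0^2 = 64 - 1 = 63
W = (1/2)*7*63 = 441/2 J

441/2 J


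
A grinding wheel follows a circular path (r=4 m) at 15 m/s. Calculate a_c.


Given: v = 15 m/s, r = 4 m
Using a_c = v^2 / r
a_c = 15^2 / 4
a_c = 225 / 4
a_c = 225/4 m/s^2

225/4 m/s^2


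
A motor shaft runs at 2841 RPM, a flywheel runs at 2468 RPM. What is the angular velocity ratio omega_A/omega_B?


Given: RPM_A = 2841, RPM_B = 2468
omega = 2*pi*RPM/60, so omega_A/omega_B = RPM_A / RPM_B
omega_A/omega_B = 2841 / 2468
omega_A/omega_B = 2841/2468

2841/2468


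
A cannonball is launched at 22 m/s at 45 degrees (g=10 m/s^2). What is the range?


Given: v0 = 22 m/s, theta = 45 deg, g = 10 m/s^2
sin(2*45) = sin(90) = 1
Using R = v0^2 * sin(2*theta) / g
R = 22^2 * 1 / 10
R = 484 / 10
R = 242/5 m

242/5 m


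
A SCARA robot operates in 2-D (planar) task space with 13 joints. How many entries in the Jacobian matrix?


Given: task space dimension = 2, joints = 13
Jacobian is a 2 x 13 matrix
Total entries = rows * columns
Total = 2 * 13
Total = 26

26


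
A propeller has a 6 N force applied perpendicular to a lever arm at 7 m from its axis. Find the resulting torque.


Given: F = 6 N, r = 7 m, angle = 90 deg (perpendicular)
Using tau = F * r * sin(90)
sin(90) = 1
tau = 6 * 7 * 1
tau = 42 Nm

42 Nm


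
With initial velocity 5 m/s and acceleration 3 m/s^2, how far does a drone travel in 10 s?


Given: v0 = 5 m/s, a = 3 m/s^2, t = 10 s
Using s = v0*t + (1/2)*a*t^2
s = 5*10 + (1/2)*3*10^2
s = 50 + (1/2)*300
s = 50 + 150
s = 200

200 m


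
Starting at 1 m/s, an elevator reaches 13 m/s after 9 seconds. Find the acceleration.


Given: initial velocity v0 = 1 m/s, final velocity v = 13 m/s, time t = 9 s
Using a = (v - v0) / t
a = (13 - 1) / 9
a = 12 / 9
a = 4/3 m/s^2

4/3 m/s^2


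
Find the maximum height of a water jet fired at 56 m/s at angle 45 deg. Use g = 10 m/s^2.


Given: v0 = 56 m/s, theta = 45 deg, g = 10 m/s^2
sin^2(45) = 1/2
Using H = v0^2 * sin^2(theta) / (2*g)
H = 56^2 * 1/2 / (2*10)
H = 3136 * 1/2 / 20
H = 1568 / 20
H = 392/5 m

392/5 m


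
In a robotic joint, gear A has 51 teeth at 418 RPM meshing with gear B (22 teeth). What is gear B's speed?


Given: N1 = 51 teeth, w1 = 418 RPM, N2 = 22 teeth
Using N1*w1 = N2*w2
w2 = N1*w1 / N2
w2 = 51*418 / 22
w2 = 21318 / 22
w2 = 969 RPM

969 RPM


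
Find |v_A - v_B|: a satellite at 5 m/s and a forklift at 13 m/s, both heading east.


Given: v_A = 5 m/s east, v_B = 13 m/s east
Both move in the same direction; relative speed = |v_A - v_B|
|5 - 13| = |-8|
= 8 m/s

8 m/s


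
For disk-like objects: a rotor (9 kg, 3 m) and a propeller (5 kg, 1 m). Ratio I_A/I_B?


Given: M1=9 kg, R1=3 m, M2=5 kg, R2=1 m
For a disk: I = (1/2)*M*R^2, so I_A/I_B = (M1*R1^2)/(M2*R2^2)
M1*R1^2 = 9*9 = 81
M2*R2^2 = 5*1 = 5
I_A/I_B = 81/5 = 81/5

81/5


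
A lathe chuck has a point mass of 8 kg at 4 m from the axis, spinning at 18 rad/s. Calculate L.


Given: m = 8 kg, r = 4 m, omega = 18 rad/s
For a point mass: I = m*r^2
I = 8*4^2 = 8*16 = 128
L = I*omega = 128*18
L = 2304 kg*m^2/s

2304 kg*m^2/s


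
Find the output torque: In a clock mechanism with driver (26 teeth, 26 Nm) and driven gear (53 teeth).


Given: N1 = 26, N2 = 53, T1 = 26 Nm
Using T2/T1 = N2/N1
T2 = T1 * N2 / N1
T2 = 26 * 53 / 26
T2 = 1378 / 26
T2 = 53 Nm

53 Nm


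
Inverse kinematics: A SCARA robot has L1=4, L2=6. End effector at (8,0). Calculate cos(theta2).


Given: L1 = 4, L2 = 6, target (x, y) = (8, 0)
Using cos(theta2) = (x^2 + y^2 - L1^2 - L2^2) / (2*L1*L2)
x^2 + y^2 = 8^2 + 0 = 64
L1^2 + L2^2 = 16 + 36 = 52
Numerator = 64 - 52 = 12
Denominator = 2*4*6 = 48
cos(theta2) = 12/48 = 1/4

1/4


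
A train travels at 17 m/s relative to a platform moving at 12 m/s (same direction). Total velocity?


Given: object velocity = 17 m/s, platform velocity = 12 m/s (same direction)
Using classical velocity addition: v_total = v_object + v_platform
v_total = 17 + 12
v_total = 29 m/s

29 m/s


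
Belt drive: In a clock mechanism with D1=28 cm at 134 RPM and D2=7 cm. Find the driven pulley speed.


Given: D1 = 28 cm, w1 = 134 RPM, D2 = 7 cm
Using D1*w1 = D2*w2
w2 = D1*w1 / D2
w2 = 28*134 / 7
w2 = 3752 / 7
w2 = 536 RPM

536 RPM


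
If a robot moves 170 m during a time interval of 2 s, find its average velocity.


Given: distance d = 170 m, time t = 2 s
Using v = d / t
v = 170 / 2
v = 85 m/s

85 m/s


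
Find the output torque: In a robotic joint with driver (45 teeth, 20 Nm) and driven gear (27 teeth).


Given: N1 = 45, N2 = 27, T1 = 20 Nm
Using T2/T1 = N2/N1
T2 = T1 * N2 / N1
T2 = 20 * 27 / 45
T2 = 540 / 45
T2 = 12 Nm

12 Nm


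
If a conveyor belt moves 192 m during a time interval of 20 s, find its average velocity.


Given: distance d = 192 m, time t = 20 s
Using v = d / t
v = 192 / 20
v = 48/5 m/s

48/5 m/s


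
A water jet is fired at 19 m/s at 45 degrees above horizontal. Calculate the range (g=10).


Given: v0 = 19 m/s, theta = 45 deg, g = 10 m/s^2
sin(2*45) = sin(90) = 1
Using R = v0^2 * sin(2*theta) / g
R = 19^2 * 1 / 10
R = 361 / 10
R = 361/10 m

361/10 m


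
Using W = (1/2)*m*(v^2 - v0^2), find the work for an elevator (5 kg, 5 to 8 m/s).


Given: m = 5 kg, v0 = 5 m/s, v = 8 m/s
Using W = (1/2)*m*(v^2 - v0^2)
v^2 = 8^2 = 64
v0^2 = 5^2 = 25
v^2 - v0^2 = 64 - 25 = 39
W = (1/2)*5*39 = 195/2 J

195/2 J


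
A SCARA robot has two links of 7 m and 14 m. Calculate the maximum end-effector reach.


Given: L1 = 7 m, L2 = 14 m
For a 2-link planar arm, max reach = L1 + L2 (fully extended)
Max reach = 7 + 14
Max reach = 21 m

21 m


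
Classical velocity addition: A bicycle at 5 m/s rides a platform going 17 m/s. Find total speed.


Given: object velocity = 5 m/s, platform velocity = 17 m/s (same direction)
Using classical velocity addition: v_total = v_object + v_platform
v_total = 5 + 17
v_total = 22 m/s

22 m/s


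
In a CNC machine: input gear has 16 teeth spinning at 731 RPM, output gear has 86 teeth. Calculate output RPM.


Given: N1 = 16 teeth, w1 = 731 RPM, N2 = 86 teeth
Using N1*w1 = N2*w2
w2 = N1*w1 / N2
w2 = 16*731 / 86
w2 = 11696 / 86
w2 = 136 RPM

136 RPM


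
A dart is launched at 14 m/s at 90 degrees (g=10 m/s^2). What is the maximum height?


Given: v0 = 14 m/s, theta = 90 deg, g = 10 m/s^2
sin^2(90) = 1
Using H = v0^2 * sin^2(theta) / (2*g)
H = 14^2 * 1 / (2*10)
H = 196 * 1 / 20
H = 196 / 20
H = 49/5 m

49/5 m


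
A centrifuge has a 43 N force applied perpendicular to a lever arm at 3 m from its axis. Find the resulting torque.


Given: F = 43 N, r = 3 m, angle = 90 deg (perpendicular)
Using tau = F * r * sin(90)
sin(90) = 1
tau = 43 * 3 * 1
tau = 129 Nm

129 Nm


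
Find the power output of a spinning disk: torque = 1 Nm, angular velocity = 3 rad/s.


Given: tau = 1 Nm, omega = 3 rad/s
Using P = tau * omega
P = 1 * 3
P = 3 W

3 W


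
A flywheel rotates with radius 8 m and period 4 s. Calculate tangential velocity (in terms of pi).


Given: radius r = 8 m, period T = 4 s
Using v = 2*pi*r / T
v = 2*pi*8 / 4
v = 16*pi / 4
v = 4*pi m/s

4*pi m/s


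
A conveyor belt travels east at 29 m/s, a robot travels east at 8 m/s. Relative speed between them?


Given: v_A = 29 m/s east, v_B = 8 m/s east
Both move in the same direction; relative speed = |v_A - v_B|
|29 - 8| = |21|
= 21 m/s

21 m/s


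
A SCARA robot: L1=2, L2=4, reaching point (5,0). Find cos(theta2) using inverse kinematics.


Given: L1 = 2, L2 = 4, target (x, y) = (5, 0)
Using cos(theta2) = (x^2 + y^2 - L1^2 - L2^2) / (2*L1*L2)
x^2 + y^2 = 5^2 + 0 = 25
L1^2 + L2^2 = 4 + 16 = 20
Numerator = 25 - 20 = 5
Denominator = 2*2*4 = 16
cos(theta2) = 5/16 = 5/16

5/16


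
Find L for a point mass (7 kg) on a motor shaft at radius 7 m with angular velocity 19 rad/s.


Given: m = 7 kg, r = 7 m, omega = 19 rad/s
For a point mass: I = m*r^2
I = 7*7^2 = 7*49 = 343
L = I*omega = 343*19
L = 6517 kg*m^2/s

6517 kg*m^2/s


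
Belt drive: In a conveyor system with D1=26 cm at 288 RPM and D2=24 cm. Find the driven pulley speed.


Given: D1 = 26 cm, w1 = 288 RPM, D2 = 24 cm
Using D1*w1 = D2*w2
w2 = D1*w1 / D2
w2 = 26*288 / 24
w2 = 7488 / 24
w2 = 312 RPM

312 RPM


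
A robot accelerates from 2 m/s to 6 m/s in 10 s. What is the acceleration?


Given: initial velocity v0 = 2 m/s, final velocity v = 6 m/s, time t = 10 s
Using a = (v - v0) / t
a = (6 - 2) / 10
a = 4 / 10
a = 2/5 m/s^2

2/5 m/s^2


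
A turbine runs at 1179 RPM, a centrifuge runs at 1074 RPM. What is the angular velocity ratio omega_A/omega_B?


Given: RPM_A = 1179, RPM_B = 1074
omega = 2*pi*RPM/60, so omega_A/omega_B = RPM_A / RPM_B
omega_A/omega_B = 1179 / 1074
omega_A/omega_B = 393/358

393/358


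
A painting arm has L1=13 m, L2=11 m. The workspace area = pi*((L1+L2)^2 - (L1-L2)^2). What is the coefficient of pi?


Given: L1 = 13, L2 = 11
(L1+L2)^2 = (24)^2 = 576
(L1-L2)^2 = (2)^2 = 4
Difference = 576 - 4 = 572
This equals 4*L1*L2 = 4*13*11 = 572
Workspace area = 572*pi

572


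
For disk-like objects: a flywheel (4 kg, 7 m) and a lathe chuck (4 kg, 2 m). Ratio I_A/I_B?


Given: M1=4 kg, R1=7 m, M2=4 kg, R2=2 m
For a disk: I = (1/2)*M*R^2, so I_A/I_B = (M1*R1^2)/(M2*R2^2)
M1*R1^2 = 4*49 = 196
M2*R2^2 = 4*4 = 16
I_A/I_B = 196/16 = 49/4

49/4


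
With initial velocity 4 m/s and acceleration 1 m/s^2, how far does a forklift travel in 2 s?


Given: v0 = 4 m/s, a = 1 m/s^2, t = 2 s
Using s = v0*t + (1/2)*a*t^2
s = 4*2 + (1/2)*1*2^2
s = 8 + (1/2)*4
s = 8 + 2
s = 10

10 m


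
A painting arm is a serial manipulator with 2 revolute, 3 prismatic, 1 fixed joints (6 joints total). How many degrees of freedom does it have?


Given: serial robot with 2 revolute, 3 prismatic, 1 fixed joints
DOF contribution per joint type: revolute=1, prismatic=1, spherical=3, fixed=0
DOF = 2*1 + 3*1 + 1*0
DOF = 5

5


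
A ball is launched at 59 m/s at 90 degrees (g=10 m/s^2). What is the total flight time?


Given: v0 = 59 m/s, theta = 90 deg, g = 10 m/s^2
sin(90) = 1
Using T = 2*v0*sin(theta) / g
T = 2*59*1 / 10
T = 118 / 10
T = 59/5 s

59/5 s


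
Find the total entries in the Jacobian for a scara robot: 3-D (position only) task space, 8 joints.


Given: task space dimension = 3, joints = 8
Jacobian is a 3 x 8 matrix
Total entries = rows * columns
Total = 3 * 8
Total = 24

24


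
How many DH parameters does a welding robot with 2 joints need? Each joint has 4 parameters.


Given: 2 joints, 4 DH parameters per joint (d, theta, a, alpha)
Total DH parameters = number_of_joints * 4
Total = 2 * 4
Total = 8

8


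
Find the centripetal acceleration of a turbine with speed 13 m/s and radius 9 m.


Given: v = 13 m/s, r = 9 m
Using a_c = v^2 / r
a_c = 13^2 / 9
a_c = 169 / 9
a_c = 169/9 m/s^2

169/9 m/s^2


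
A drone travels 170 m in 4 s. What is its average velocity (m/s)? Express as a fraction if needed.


Given: distance d = 170 m, time t = 4 s
Using v = d / t
v = 170 / 4
v = 85/2 m/s

85/2 m/s


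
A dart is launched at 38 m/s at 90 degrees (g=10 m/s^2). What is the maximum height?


Given: v0 = 38 m/s, theta = 90 deg, g = 10 m/s^2
sin^2(90) = 1
Using H = v0^2 * sin^2(theta) / (2*g)
H = 38^2 * 1 / (2*10)
H = 1444 * 1 / 20
H = 1444 / 20
H = 361/5 m

361/5 m


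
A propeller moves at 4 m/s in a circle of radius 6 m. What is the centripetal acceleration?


Given: v = 4 m/s, r = 6 m
Using a_c = v^2 / r
a_c = 4^2 / 6
a_c = 16 / 6
a_c = 8/3 m/s^2

8/3 m/s^2


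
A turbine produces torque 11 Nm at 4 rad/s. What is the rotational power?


Given: tau = 11 Nm, omega = 4 rad/s
Using P = tau * omega
P = 11 * 4
P = 44 W

44 W


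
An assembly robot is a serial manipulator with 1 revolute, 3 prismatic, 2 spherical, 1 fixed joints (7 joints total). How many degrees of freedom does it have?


Given: serial robot with 1 revolute, 3 prismatic, 2 spherical, 1 fixed joints
DOF contribution per joint type: revolute=1, prismatic=1, spherical=3, fixed=0
DOF = 1*1 + 3*1 + 2*3 + 1*0
DOF = 10

10
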